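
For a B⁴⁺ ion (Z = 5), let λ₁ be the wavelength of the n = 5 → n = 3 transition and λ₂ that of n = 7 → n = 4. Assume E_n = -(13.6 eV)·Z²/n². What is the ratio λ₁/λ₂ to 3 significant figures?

0.592

λ ∝ 1/ΔE ∝ 1/(1/n_f² − 1/n_i²), and the Z² and hc factors cancel in the ratio.
λ₁/λ₂ = (1/4² − 1/7²)/(1/3² − 1/5²) = 0.04209/0.07111 = 0.592.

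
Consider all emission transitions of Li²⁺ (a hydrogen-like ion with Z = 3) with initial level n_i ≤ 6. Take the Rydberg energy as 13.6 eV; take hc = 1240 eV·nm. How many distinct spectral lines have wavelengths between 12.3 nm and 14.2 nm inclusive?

Enumerate all n_i → n_f pairs with 1 ≤ n_f < n_i ≤ 6 and compute λ = 1240 / [13.6·9·(1/n_f² − 1/n_i²)].
Lines falling in [12.3, 14.2] nm: 2→1 (13.51 nm).

1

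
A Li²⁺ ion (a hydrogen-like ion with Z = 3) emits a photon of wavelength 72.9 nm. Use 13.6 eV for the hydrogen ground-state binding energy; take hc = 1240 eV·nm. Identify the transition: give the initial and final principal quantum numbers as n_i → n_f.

The photon energy is ΔE = hc/λ = 1240 / 72.9 = 17.01 eV.
With Z = 3, ΔE = 122.4 × (1/n_f² − 1/n_i²), so 1/n_f² − 1/n_i² = 0.1390.
Trying n_f = 2 gives 1/n_i² = 0.1110, i.e. n_i ≈ 3; this pair matches.

n_i = 3, n_f = 2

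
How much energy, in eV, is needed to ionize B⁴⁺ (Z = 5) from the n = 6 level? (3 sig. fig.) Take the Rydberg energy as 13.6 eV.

E_n = −13.6 Z²/n² = −340.0/n² eV for Z = 5.
E_6 = −340.0/36 = −9.44 eV, so ionization (to E = 0) requires 9.44 eV.

9.44 eV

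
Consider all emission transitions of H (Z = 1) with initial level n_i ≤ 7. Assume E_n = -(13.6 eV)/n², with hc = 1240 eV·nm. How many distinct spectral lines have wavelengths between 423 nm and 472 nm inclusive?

Enumerate all n_i → n_f pairs with 1 ≤ n_f < n_i ≤ 7 and compute λ = 1240 / [13.6·1·(1/n_f² − 1/n_i²)].
Lines falling in [423, 472] nm: 5→2 (434.2 nm).

1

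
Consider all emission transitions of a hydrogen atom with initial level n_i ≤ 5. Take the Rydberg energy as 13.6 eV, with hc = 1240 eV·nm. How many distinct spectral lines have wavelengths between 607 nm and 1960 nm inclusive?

3

Enumerate all n_i → n_f pairs with 1 ≤ n_f < n_i ≤ 5 and compute λ = 1240 / [13.6·1·(1/n_f² − 1/n_i²)].
Lines falling in [607, 1960] nm: 3→2 (656.5 nm), 5→3 (1282 nm), 4→3 (1876 nm).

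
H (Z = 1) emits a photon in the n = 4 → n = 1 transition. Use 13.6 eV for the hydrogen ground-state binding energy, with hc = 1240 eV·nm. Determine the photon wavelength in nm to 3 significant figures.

97.3 nm

ΔE = 13.60 × (1/1² − 1/4²) = 13.60 × 0.9375 = 12.75 eV.
λ = hc/ΔE = 1240 / 12.75 = 97.3 nm.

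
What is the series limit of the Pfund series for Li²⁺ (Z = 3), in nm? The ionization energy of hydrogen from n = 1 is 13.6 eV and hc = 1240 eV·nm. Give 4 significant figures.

The Pfund series has lower level n_f = 5; the series limit corresponds to n_i → ∞.
ΔE_max = 13.6 × 9 / 5² = 4.896 eV.
λ_min = 1240 / 4.896 = 253.3 nm.

253.3 nm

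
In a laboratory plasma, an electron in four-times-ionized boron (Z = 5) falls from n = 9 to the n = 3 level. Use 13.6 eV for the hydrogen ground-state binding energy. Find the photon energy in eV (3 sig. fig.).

The Bohr energies scale as Z², so for Z = 5: E_n = −340.0/n² eV.
E_9 = −340.0/81 = −4.198 eV and E_3 = −340.0/9 = −37.78 eV.
The photon energy is |E_9 − E_3| = 33.6 eV.

33.6 eV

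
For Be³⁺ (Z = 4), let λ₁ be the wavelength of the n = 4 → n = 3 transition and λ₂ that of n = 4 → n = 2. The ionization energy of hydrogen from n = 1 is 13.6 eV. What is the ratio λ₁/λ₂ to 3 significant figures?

3.86

λ ∝ 1/ΔE ∝ 1/(1/n_f² − 1/n_i²), and the Z² and hc factors cancel in the ratio.
λ₁/λ₂ = (1/2² − 1/4²)/(1/3² − 1/4²) = 0.1875/0.04861 = 3.86.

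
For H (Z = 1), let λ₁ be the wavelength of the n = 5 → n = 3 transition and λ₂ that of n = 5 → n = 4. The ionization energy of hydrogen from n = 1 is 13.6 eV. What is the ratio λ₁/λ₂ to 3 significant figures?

0.316

λ ∝ 1/ΔE ∝ 1/(1/n_f² − 1/n_i²), and the Z² and hc factors cancel in the ratio.
λ₁/λ₂ = (1/4² − 1/5²)/(1/3² − 1/5²) = 0.02250/0.07111 = 0.316.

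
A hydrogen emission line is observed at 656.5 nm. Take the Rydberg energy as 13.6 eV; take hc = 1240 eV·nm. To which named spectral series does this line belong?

ΔE = 1240/656.5 = 1.889 eV.
This matches 13.6 × (1/2² − 1/3²), so n_f = 2: the Balmer series.

Balmer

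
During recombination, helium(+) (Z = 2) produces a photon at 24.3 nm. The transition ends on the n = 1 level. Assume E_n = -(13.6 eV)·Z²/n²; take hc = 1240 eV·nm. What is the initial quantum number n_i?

The photon energy is ΔE = hc/λ = 1240 / 24.3 = 51.03 eV.
With Z = 2, ΔE = 54.40 × (1/n_f² − 1/n_i²), so 1/n_f² − 1/n_i² = 0.9380.
With n_f = 1: 1/n_i² = 1/1 − 0.9380 = 0.06197, so n_i ≈ 4.02.

n_i = 4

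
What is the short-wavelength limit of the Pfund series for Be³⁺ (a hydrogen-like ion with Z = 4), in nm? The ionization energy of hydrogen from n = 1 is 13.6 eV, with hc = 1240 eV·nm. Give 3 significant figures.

142 nm

The Pfund series has lower level n_f = 5; the series limit corresponds to n_i → ∞.
ΔE_max = 13.6 × 16 / 5² = 8.704 eV.
λ_min = 1240 / 8.704 = 142 nm.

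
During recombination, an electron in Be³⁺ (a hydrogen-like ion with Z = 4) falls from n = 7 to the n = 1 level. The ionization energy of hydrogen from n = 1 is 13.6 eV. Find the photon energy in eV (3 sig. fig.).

The Bohr energies scale as Z², so for Z = 4: E_n = −217.6/n² eV.
E_7 = −217.6/49 = −4.441 eV and E_1 = −217.6/1 = −217.6 eV.
The photon energy is |E_7 − E_1| = 213 eV.

213 eV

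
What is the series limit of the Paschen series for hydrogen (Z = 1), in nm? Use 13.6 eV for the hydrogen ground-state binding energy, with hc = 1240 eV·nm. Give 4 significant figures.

The Paschen series has lower level n_f = 3; the series limit corresponds to n_i → ∞.
ΔE_max = 13.6 × 1 / 3² = 1.511 eV.
λ_min = 1240 / 1.511 = 820.6 nm.

820.6 nm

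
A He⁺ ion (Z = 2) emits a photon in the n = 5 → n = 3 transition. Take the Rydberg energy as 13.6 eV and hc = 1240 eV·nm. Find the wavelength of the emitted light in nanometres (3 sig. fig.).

321 nm

For Z = 2 the level energies scale as Z², so the effective Rydberg energy is 13.6 × 4 = 54.40 eV.
ΔE = 54.40 × (1/3² − 1/5²) = 54.40 × 0.07111 = 3.868 eV.
λ = hc/ΔE = 1240 / 3.868 = 321 nm.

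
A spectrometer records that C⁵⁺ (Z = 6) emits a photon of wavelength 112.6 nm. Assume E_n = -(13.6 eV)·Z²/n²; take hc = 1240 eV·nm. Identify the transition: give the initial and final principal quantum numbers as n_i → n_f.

The photon energy is ΔE = hc/λ = 1240 / 112.6 = 11.01 eV.
With Z = 6, ΔE = 489.6 × (1/n_f² − 1/n_i²), so 1/n_f² − 1/n_i² = 0.02249.
Trying n_f = 4 gives 1/n_i² = 0.04001, i.e. n_i ≈ 5; this pair matches.

n_i = 5, n_f = 4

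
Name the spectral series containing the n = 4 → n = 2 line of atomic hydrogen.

The series is set by the lower level: n_f = 2 is the Balmer series.

Balmer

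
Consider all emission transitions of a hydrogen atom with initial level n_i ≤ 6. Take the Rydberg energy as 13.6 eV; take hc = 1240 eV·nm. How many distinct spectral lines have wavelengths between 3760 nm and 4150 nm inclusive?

Enumerate all n_i → n_f pairs with 1 ≤ n_f < n_i ≤ 6 and compute λ = 1240 / [13.6·1·(1/n_f² − 1/n_i²)].
Lines falling in [3760, 4150] nm: 5→4 (4052 nm).

1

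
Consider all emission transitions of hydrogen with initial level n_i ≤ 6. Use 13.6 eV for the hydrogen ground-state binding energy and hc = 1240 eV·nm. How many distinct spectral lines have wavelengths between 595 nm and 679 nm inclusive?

1

Enumerate all n_i → n_f pairs with 1 ≤ n_f < n_i ≤ 6 and compute λ = 1240 / [13.6·1·(1/n_f² − 1/n_i²)].
Lines falling in [595, 679] nm: 3→2 (656.5 nm).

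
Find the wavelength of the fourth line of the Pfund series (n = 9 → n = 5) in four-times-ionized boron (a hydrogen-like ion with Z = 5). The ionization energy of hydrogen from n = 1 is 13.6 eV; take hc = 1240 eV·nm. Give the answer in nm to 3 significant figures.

132 nm

The Pfund series terminates on n_f = 5; the fourth line has n_i = 5+4 = 9.
ΔE = 340.0 × (1/5² − 1/9²) = 9.402 eV.
λ = 1240 / 9.402 = 132 nm.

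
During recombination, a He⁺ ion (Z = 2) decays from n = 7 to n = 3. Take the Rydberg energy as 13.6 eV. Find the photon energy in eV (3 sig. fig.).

4.93 eV

The Bohr energies scale as Z², so for Z = 2: E_n = −54.40/n² eV.
E_7 = −54.40/49 = −1.110 eV and E_3 = −54.40/9 = −6.044 eV.
The photon energy is |E_7 − E_3| = 4.93 eV.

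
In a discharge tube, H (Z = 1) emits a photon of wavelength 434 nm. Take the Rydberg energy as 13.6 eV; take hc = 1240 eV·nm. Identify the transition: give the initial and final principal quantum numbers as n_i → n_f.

The photon energy is ΔE = hc/λ = 1240 / 434 = 2.857 eV.
With Z = 1, ΔE = 13.60 × (1/n_f² − 1/n_i²), so 1/n_f² − 1/n_i² = 0.2101.
Trying n_f = 2 gives 1/n_i² = 0.03992, i.e. n_i ≈ 5; this pair matches.

n_i = 5, n_f = 2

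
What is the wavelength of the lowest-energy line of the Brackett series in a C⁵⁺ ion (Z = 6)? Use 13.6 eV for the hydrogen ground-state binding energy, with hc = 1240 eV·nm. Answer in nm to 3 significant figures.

113 nm

The Brackett series terminates on n_f = 4; the first line has n_i = 4+1 = 5.
ΔE = 489.6 × (1/4² − 1/5²) = 11.02 eV.
λ = 1240 / 11.02 = 113 nm.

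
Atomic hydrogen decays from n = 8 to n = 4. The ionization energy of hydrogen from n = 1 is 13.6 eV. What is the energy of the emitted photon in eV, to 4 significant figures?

E_8 = −13.60/64 = −0.2125 eV and E_4 = −13.60/16 = −0.8500 eV.
The photon energy is |E_8 − E_4| = 0.6375 eV.

0.6375 eV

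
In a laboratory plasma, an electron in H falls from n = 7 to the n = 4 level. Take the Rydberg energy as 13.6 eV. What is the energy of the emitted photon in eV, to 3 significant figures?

0.572 eV

E_7 = −13.60/49 = −0.2776 eV and E_4 = −13.60/16 = −0.8500 eV.
The photon energy is |E_7 − E_4| = 0.572 eV.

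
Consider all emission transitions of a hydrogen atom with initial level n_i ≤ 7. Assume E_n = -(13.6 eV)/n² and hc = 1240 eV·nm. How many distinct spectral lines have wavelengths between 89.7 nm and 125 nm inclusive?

Enumerate all n_i → n_f pairs with 1 ≤ n_f < n_i ≤ 7 and compute λ = 1240 / [13.6·1·(1/n_f² − 1/n_i²)].
Lines falling in [89.7, 125] nm: 7→1 (93.08 nm), 6→1 (93.78 nm), 5→1 (94.98 nm), 4→1 (97.25 nm), 3→1 (102.6 nm), 2→1 (121.6 nm).

6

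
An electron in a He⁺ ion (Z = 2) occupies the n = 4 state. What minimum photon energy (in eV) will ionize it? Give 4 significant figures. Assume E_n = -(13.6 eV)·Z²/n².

E_n = −13.6 Z²/n² = −54.40/n² eV for Z = 2.
E_4 = −54.40/16 = −3.400 eV, so ionization (to E = 0) requires 3.400 eV.

3.400 eV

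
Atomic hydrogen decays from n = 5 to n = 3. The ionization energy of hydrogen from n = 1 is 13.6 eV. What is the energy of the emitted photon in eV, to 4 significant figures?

0.9671 eV

E_5 = −13.60/25 = −0.5440 eV and E_3 = −13.60/9 = −1.511 eV.
The photon energy is |E_5 − E_3| = 0.9671 eV.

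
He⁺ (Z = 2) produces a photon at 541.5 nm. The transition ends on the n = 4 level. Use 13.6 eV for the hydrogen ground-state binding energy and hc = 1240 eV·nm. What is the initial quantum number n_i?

n_i = 7

The photon energy is ΔE = hc/λ = 1240 / 541.5 = 2.290 eV.
With Z = 2, ΔE = 54.40 × (1/n_f² − 1/n_i²), so 1/n_f² − 1/n_i² = 0.04209.
With n_f = 4: 1/n_i² = 1/16 − 0.04209 = 0.02041, so n_i ≈ 7.00.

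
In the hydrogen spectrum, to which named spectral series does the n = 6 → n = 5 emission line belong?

The series is set by the lower level: n_f = 5 is the Pfund series.

Pfund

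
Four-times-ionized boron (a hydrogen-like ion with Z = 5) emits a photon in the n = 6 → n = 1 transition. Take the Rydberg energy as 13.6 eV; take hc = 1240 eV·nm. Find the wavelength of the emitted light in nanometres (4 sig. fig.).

3.751 nm

For Z = 5 the level energies scale as Z², so the effective Rydberg energy is 13.6 × 25 = 340.0 eV.
ΔE = 340.0 × (1/1² − 1/6²) = 340.0 × 0.9722 = 330.6 eV.
λ = hc/ΔE = 1240 / 330.6 = 3.751 nm.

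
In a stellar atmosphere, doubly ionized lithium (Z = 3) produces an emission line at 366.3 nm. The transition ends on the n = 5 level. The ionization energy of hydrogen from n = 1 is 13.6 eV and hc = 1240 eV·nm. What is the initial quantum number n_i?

n_i = 9

The photon energy is ΔE = hc/λ = 1240 / 366.3 = 3.385 eV.
With Z = 3, ΔE = 122.4 × (1/n_f² − 1/n_i²), so 1/n_f² − 1/n_i² = 0.02766.
With n_f = 5: 1/n_i² = 1/25 − 0.02766 = 0.01234, so n_i ≈ 9.00.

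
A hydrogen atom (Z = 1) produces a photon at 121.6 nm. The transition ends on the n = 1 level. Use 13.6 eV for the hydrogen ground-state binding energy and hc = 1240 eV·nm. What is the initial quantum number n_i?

n_i = 2

The photon energy is ΔE = hc/λ = 1240 / 121.6 = 10.20 eV.
With Z = 1, ΔE = 13.60 × (1/n_f² − 1/n_i²), so 1/n_f² − 1/n_i² = 0.7498.
With n_f = 1: 1/n_i² = 1/1 − 0.7498 = 0.2502, so n_i ≈ 2.00.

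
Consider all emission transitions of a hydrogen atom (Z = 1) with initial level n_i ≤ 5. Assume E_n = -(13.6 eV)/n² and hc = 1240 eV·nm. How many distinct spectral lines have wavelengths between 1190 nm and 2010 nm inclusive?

Enumerate all n_i → n_f pairs with 1 ≤ n_f < n_i ≤ 5 and compute λ = 1240 / [13.6·1·(1/n_f² − 1/n_i²)].
Lines falling in [1190, 2010] nm: 5→3 (1282 nm), 4→3 (1876 nm).

2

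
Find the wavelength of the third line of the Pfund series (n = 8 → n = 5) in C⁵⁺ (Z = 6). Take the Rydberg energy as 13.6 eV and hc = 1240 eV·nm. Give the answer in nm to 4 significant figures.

103.9 nm

The Pfund series terminates on n_f = 5; the third line has n_i = 5+3 = 8.
ΔE = 489.6 × (1/5² − 1/8²) = 11.93 eV.
λ = 1240 / 11.93 = 103.9 nm.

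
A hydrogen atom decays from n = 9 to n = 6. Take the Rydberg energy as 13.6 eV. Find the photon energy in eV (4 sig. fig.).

0.2099 eV

E_9 = −13.60/81 = −0.1679 eV and E_6 = −13.60/36 = −0.3778 eV.
The photon energy is |E_9 − E_6| = 0.2099 eV.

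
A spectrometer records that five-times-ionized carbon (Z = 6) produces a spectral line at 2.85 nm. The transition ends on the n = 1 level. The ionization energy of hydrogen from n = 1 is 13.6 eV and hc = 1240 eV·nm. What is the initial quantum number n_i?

The photon energy is ΔE = hc/λ = 1240 / 2.85 = 435.1 eV.
With Z = 6, ΔE = 489.6 × (1/n_f² − 1/n_i²), so 1/n_f² − 1/n_i² = 0.8887.
With n_f = 1: 1/n_i² = 1/1 − 0.8887 = 0.1113, so n_i ≈ 3.00.

n_i = 3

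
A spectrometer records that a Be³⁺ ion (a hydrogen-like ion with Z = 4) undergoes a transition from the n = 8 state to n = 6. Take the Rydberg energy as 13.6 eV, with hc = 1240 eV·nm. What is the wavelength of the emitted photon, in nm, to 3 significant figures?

469 nm

For Z = 4 the level energies scale as Z², so the effective Rydberg energy is 13.6 × 16 = 217.6 eV.
ΔE = 217.6 × (1/6² − 1/8²) = 217.6 × 0.01215 = 2.644 eV.
λ = hc/ΔE = 1240 / 2.644 = 469 nm.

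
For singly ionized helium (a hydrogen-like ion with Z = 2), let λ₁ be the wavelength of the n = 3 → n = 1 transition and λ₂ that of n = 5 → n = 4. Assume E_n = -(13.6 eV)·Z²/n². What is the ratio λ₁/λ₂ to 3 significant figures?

0.0253

λ ∝ 1/ΔE ∝ 1/(1/n_f² − 1/n_i²), and the Z² and hc factors cancel in the ratio.
λ₁/λ₂ = (1/4² − 1/5²)/(1/1² − 1/3²) = 0.02250/0.8889 = 0.0253.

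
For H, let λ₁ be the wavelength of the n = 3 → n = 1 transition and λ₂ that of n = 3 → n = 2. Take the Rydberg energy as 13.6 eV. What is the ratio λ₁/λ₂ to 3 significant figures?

λ ∝ 1/ΔE ∝ 1/(1/n_f² − 1/n_i²), and the Z² and hc factors cancel in the ratio.
λ₁/λ₂ = (1/2² − 1/3²)/(1/1² − 1/3²) = 0.1389/0.8889 = 0.156.

0.156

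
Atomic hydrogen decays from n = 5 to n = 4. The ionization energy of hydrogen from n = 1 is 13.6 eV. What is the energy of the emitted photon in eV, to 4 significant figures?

0.3060 eV

E_5 = −13.60/25 = −0.5440 eV and E_4 = −13.60/16 = −0.8500 eV.
The photon energy is |E_5 − E_4| = 0.3060 eV.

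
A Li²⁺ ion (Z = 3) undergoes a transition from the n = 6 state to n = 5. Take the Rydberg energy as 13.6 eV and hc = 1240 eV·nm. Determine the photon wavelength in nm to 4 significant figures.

For Z = 3 the level energies scale as Z², so the effective Rydberg energy is 13.6 × 9 = 122.4 eV.
ΔE = 122.4 × (1/5² − 1/6²) = 122.4 × 0.01222 = 1.496 eV.
λ = hc/ΔE = 1240 / 1.496 = 828.9 nm.

828.9 nm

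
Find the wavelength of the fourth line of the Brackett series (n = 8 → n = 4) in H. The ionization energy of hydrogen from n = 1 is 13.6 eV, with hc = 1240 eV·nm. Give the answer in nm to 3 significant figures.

The Brackett series terminates on n_f = 4; the fourth line has n_i = 4+4 = 8.
ΔE = 13.60 × (1/4² − 1/8²) = 0.6375 eV.
λ = 1240 / 0.6375 = 1950 nm.

1950 nm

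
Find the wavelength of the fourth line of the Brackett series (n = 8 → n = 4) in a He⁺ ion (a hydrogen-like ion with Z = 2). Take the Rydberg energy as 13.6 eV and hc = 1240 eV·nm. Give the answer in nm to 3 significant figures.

The Brackett series terminates on n_f = 4; the fourth line has n_i = 4+4 = 8.
ΔE = 54.40 × (1/4² − 1/8²) = 2.550 eV.
λ = 1240 / 2.550 = 486 nm.

486 nm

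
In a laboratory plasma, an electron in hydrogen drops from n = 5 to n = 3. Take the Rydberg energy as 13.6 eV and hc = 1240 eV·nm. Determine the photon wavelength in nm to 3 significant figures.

1280 nm

ΔE = 13.60 × (1/3² − 1/5²) = 13.60 × 0.07111 = 0.9671 eV.
λ = hc/ΔE = 1240 / 0.9671 = 1280 nm.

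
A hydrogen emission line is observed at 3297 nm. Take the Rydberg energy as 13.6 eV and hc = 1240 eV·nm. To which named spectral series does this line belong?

ΔE = 1240/3297 = 0.3761 eV.
This matches 13.6 × (1/5² − 1/9²), so n_f = 5: the Pfund series.

Pfund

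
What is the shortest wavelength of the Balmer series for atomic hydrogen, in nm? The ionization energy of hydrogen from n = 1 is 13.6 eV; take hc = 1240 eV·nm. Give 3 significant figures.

The Balmer series has lower level n_f = 2; the series limit corresponds to n_i → ∞.
ΔE_max = 13.6 × 1 / 2² = 3.400 eV.
λ_min = 1240 / 3.400 = 365 nm.

365 nm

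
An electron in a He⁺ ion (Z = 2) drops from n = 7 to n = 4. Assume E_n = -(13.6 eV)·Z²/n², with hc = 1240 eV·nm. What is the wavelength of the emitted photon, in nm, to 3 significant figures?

542 nm

For Z = 2 the level energies scale as Z², so the effective Rydberg energy is 13.6 × 4 = 54.40 eV.
ΔE = 54.40 × (1/4² − 1/7²) = 54.40 × 0.04209 = 2.290 eV.
λ = hc/ΔE = 1240 / 2.290 = 542 nm.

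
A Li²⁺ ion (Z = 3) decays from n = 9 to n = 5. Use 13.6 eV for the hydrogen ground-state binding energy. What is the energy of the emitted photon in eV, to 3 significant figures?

3.38 eV

The Bohr energies scale as Z², so for Z = 3: E_n = −122.4/n² eV.
E_9 = −122.4/81 = −1.511 eV and E_5 = −122.4/25 = −4.896 eV.
The photon energy is |E_9 − E_5| = 3.38 eV.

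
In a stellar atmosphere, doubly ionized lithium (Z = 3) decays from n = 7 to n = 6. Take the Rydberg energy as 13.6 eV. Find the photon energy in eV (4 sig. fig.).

The Bohr energies scale as Z², so for Z = 3: E_n = −122.4/n² eV.
E_7 = −122.4/49 = −2.498 eV and E_6 = −122.4/36 = −3.400 eV.
The photon energy is |E_7 − E_6| = 0.9020 eV.

0.9020 eV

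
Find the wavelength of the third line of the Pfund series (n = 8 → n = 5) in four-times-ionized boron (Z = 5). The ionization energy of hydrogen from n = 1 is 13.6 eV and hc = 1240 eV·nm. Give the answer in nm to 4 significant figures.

The Pfund series terminates on n_f = 5; the third line has n_i = 5+3 = 8.
ΔE = 340.0 × (1/5² − 1/8²) = 8.288 eV.
λ = 1240 / 8.288 = 149.6 nm.

149.6 nm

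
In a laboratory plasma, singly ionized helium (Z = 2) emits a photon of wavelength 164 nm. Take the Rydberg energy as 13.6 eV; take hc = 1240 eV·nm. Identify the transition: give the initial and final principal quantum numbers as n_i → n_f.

The photon energy is ΔE = hc/λ = 1240 / 164 = 7.561 eV.
With Z = 2, ΔE = 54.40 × (1/n_f² − 1/n_i²), so 1/n_f² − 1/n_i² = 0.1390.
Trying n_f = 2 gives 1/n_i² = 0.1110, i.e. n_i ≈ 3; this pair matches.

n_i = 3, n_f = 2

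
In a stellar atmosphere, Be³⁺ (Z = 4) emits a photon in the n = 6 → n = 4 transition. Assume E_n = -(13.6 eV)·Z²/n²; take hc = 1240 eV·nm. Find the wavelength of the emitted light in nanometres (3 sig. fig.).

164 nm

For Z = 4 the level energies scale as Z², so the effective Rydberg energy is 13.6 × 16 = 217.6 eV.
ΔE = 217.6 × (1/4² − 1/6²) = 217.6 × 0.03472 = 7.556 eV.
λ = hc/ΔE = 1240 / 7.556 = 164 nm.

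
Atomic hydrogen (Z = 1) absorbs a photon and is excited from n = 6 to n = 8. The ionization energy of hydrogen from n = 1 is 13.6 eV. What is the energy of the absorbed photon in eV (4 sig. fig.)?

0.1653 eV

E_8 = −13.60/64 = −0.2125 eV and E_6 = −13.60/36 = −0.3778 eV.
The photon energy is |E_8 − E_6| = 0.1653 eV.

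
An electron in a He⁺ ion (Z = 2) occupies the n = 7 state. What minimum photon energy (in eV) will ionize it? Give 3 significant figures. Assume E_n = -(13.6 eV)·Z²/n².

1.11 eV

E_n = −13.6 Z²/n² = −54.40/n² eV for Z = 2.
E_7 = −54.40/49 = −1.11 eV, so ionization (to E = 0) requires 1.11 eV.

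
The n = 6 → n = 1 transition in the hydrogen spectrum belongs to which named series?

Lyman

The series is set by the lower level: n_f = 1 is the Lyman series.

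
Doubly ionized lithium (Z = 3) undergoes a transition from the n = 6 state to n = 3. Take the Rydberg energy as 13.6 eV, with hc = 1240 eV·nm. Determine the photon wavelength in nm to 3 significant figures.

122 nm

For Z = 3 the level energies scale as Z², so the effective Rydberg energy is 13.6 × 9 = 122.4 eV.
ΔE = 122.4 × (1/3² − 1/6²) = 122.4 × 0.08333 = 10.20 eV.
λ = hc/ΔE = 1240 / 10.20 = 122 nm.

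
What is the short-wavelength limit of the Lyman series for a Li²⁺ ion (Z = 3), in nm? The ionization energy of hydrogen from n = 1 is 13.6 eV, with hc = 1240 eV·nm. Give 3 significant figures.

10.1 nm

The Lyman series has lower level n_f = 1; the series limit corresponds to n_i → ∞.
ΔE_max = 13.6 × 9 / 1² = 122.4 eV.
λ_min = 1240 / 122.4 = 10.1 nm.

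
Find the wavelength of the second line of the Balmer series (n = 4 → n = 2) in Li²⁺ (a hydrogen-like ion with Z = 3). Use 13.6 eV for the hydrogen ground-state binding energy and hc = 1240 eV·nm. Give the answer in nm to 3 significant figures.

54.0 nm

The Balmer series terminates on n_f = 2; the second line has n_i = 2+2 = 4.
ΔE = 122.4 × (1/2² − 1/4²) = 22.95 eV.
λ = 1240 / 22.95 = 54.0 nm.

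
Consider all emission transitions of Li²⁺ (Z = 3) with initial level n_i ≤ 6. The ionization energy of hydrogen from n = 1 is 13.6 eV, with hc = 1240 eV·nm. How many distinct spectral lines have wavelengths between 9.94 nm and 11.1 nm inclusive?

Enumerate all n_i → n_f pairs with 1 ≤ n_f < n_i ≤ 6 and compute λ = 1240 / [13.6·9·(1/n_f² − 1/n_i²)].
Lines falling in [9.94, 11.1] nm: 6→1 (10.42 nm), 5→1 (10.55 nm), 4→1 (10.81 nm).

3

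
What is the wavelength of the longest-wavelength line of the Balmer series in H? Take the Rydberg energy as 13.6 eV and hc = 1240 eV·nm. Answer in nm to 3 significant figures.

The Balmer series terminates on n_f = 2; the first line has n_i = 2+1 = 3.
ΔE = 13.60 × (1/2² − 1/3²) = 1.889 eV.
λ = 1240 / 1.889 = 656 nm.

656 nm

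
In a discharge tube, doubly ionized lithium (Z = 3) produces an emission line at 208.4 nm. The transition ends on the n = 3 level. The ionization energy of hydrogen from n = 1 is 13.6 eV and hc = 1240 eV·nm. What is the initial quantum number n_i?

The photon energy is ΔE = hc/λ = 1240 / 208.4 = 5.950 eV.
With Z = 3, ΔE = 122.4 × (1/n_f² − 1/n_i²), so 1/n_f² − 1/n_i² = 0.04861.
With n_f = 3: 1/n_i² = 1/9 − 0.04861 = 0.06250, so n_i ≈ 4.00.

n_i = 4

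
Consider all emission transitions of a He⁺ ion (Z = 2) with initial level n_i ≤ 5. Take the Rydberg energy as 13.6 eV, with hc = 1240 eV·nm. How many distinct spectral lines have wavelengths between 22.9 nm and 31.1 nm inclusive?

4

Enumerate all n_i → n_f pairs with 1 ≤ n_f < n_i ≤ 5 and compute λ = 1240 / [13.6·4·(1/n_f² − 1/n_i²)].
Lines falling in [22.9, 31.1] nm: 5→1 (23.74 nm), 4→1 (24.31 nm), 3→1 (25.64 nm), 2→1 (30.39 nm).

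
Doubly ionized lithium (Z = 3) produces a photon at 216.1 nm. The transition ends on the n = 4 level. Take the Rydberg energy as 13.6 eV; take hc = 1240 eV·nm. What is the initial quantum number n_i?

n_i = 8

The photon energy is ΔE = hc/λ = 1240 / 216.1 = 5.738 eV.
With Z = 3, ΔE = 122.4 × (1/n_f² − 1/n_i²), so 1/n_f² − 1/n_i² = 0.04688.
With n_f = 4: 1/n_i² = 1/16 − 0.04688 = 0.01562, so n_i ≈ 8.00.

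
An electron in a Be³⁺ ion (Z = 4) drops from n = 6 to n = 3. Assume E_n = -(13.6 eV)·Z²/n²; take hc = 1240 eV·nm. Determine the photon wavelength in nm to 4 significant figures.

For Z = 4 the level energies scale as Z², so the effective Rydberg energy is 13.6 × 16 = 217.6 eV.
ΔE = 217.6 × (1/3² − 1/6²) = 217.6 × 0.08333 = 18.13 eV.
λ = hc/ΔE = 1240 / 18.13 = 68.38 nm.

68.38 nm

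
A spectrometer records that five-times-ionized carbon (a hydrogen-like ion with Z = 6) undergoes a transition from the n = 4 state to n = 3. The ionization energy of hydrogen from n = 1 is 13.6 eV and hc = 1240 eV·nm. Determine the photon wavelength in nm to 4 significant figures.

52.10 nm

For Z = 6 the level energies scale as Z², so the effective Rydberg energy is 13.6 × 36 = 489.6 eV.
ΔE = 489.6 × (1/3² − 1/4²) = 489.6 × 0.04861 = 23.80 eV.
λ = hc/ΔE = 1240 / 23.80 = 52.10 nm.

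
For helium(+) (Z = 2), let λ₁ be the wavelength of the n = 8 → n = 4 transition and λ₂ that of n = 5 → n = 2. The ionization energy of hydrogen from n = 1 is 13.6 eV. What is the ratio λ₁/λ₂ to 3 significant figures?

λ ∝ 1/ΔE ∝ 1/(1/n_f² − 1/n_i²), and the Z² and hc factors cancel in the ratio.
λ₁/λ₂ = (1/2² − 1/5²)/(1/4² − 1/8²) = 0.2100/0.04688 = 4.48.

4.48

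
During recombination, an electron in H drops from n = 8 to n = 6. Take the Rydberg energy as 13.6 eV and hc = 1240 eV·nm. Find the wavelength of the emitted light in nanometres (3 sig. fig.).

ΔE = 13.60 × (1/6² − 1/8²) = 13.60 × 0.01215 = 0.1653 eV.
λ = hc/ΔE = 1240 / 0.1653 = 7500 nm.

7500 nm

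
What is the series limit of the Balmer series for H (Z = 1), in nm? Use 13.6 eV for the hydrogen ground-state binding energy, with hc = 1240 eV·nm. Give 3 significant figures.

The Balmer series has lower level n_f = 2; the series limit corresponds to n_i → ∞.
ΔE_max = 13.6 × 1 / 2² = 3.400 eV.
λ_min = 1240 / 3.400 = 365 nm.

365 nm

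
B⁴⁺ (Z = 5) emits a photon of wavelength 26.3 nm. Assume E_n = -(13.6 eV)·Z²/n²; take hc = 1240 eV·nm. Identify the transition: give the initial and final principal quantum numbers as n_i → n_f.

n_i = 3, n_f = 2

The photon energy is ΔE = hc/λ = 1240 / 26.3 = 47.15 eV.
With Z = 5, ΔE = 340.0 × (1/n_f² − 1/n_i²), so 1/n_f² − 1/n_i² = 0.1387.
Trying n_f = 2 gives 1/n_i² = 0.1113, i.e. n_i ≈ 3; this pair matches.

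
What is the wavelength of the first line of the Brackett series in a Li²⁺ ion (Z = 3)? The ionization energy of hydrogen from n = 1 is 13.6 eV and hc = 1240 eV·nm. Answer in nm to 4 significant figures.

450.3 nm

The Brackett series terminates on n_f = 4; the first line has n_i = 4+1 = 5.
ΔE = 122.4 × (1/4² − 1/5²) = 2.754 eV.
λ = 1240 / 2.754 = 450.3 nm.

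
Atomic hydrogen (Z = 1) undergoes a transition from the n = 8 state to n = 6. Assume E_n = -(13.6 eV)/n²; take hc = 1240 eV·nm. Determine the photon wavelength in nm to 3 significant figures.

ΔE = 13.60 × (1/6² − 1/8²) = 13.60 × 0.01215 = 0.1653 eV.
λ = hc/ΔE = 1240 / 0.1653 = 7500 nm.

7500 nm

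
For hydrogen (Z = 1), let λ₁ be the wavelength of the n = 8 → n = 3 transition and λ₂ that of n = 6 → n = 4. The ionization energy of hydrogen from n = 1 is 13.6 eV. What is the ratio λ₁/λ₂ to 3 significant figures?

λ ∝ 1/ΔE ∝ 1/(1/n_f² − 1/n_i²), and the Z² and hc factors cancel in the ratio.
λ₁/λ₂ = (1/4² − 1/6²)/(1/3² − 1/8²) = 0.03472/0.09549 = 0.364.

0.364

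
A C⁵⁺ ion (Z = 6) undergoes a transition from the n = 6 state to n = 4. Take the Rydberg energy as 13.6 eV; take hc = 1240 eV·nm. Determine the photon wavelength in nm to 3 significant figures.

For Z = 6 the level energies scale as Z², so the effective Rydberg energy is 13.6 × 36 = 489.6 eV.
ΔE = 489.6 × (1/4² − 1/6²) = 489.6 × 0.03472 = 17.00 eV.
λ = hc/ΔE = 1240 / 17.00 = 72.9 nm.

72.9 nm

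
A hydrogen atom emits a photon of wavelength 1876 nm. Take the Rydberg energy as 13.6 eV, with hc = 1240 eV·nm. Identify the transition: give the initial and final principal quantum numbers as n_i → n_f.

n_i = 4, n_f = 3

The photon energy is ΔE = hc/λ = 1240 / 1876 = 0.6610 eV.
With Z = 1, ΔE = 13.60 × (1/n_f² − 1/n_i²), so 1/n_f² − 1/n_i² = 0.04860.
Trying n_f = 3 gives 1/n_i² = 0.06251, i.e. n_i ≈ 4; this pair matches.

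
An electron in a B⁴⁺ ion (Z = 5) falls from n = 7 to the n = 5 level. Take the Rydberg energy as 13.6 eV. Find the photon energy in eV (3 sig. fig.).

The Bohr energies scale as Z², so for Z = 5: E_n = −340.0/n² eV.
E_7 = −340.0/49 = −6.939 eV and E_5 = −340.0/25 = −13.60 eV.
The photon energy is |E_7 − E_5| = 6.66 eV.

6.66 eV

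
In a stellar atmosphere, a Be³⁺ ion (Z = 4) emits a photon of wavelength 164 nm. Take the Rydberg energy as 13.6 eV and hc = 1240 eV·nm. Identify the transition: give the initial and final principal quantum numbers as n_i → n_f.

n_i = 6, n_f = 4

The photon energy is ΔE = hc/λ = 1240 / 164 = 7.561 eV.
With Z = 4, ΔE = 217.6 × (1/n_f² − 1/n_i²), so 1/n_f² − 1/n_i² = 0.03475.
Trying n_f = 4 gives 1/n_i² = 0.02775, i.e. n_i ≈ 6; this pair matches.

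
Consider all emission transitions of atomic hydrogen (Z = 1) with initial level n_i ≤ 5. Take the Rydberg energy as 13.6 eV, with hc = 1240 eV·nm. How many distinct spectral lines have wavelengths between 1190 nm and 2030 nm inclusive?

Enumerate all n_i → n_f pairs with 1 ≤ n_f < n_i ≤ 5 and compute λ = 1240 / [13.6·1·(1/n_f² − 1/n_i²)].
Lines falling in [1190, 2030] nm: 5→3 (1282 nm), 4→3 (1876 nm).

2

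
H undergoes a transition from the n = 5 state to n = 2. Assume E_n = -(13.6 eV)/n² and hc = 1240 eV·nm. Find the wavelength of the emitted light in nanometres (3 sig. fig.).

434 nm

ΔE = 13.60 × (1/2² − 1/5²) = 13.60 × 0.2100 = 2.856 eV.
λ = hc/ΔE = 1240 / 2.856 = 434 nm.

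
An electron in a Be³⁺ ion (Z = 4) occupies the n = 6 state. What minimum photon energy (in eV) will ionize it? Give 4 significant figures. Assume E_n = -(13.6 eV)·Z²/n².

E_n = −13.6 Z²/n² = −217.6/n² eV for Z = 4.
E_6 = −217.6/36 = −6.044 eV, so ionization (to E = 0) requires 6.044 eV.

6.044 eV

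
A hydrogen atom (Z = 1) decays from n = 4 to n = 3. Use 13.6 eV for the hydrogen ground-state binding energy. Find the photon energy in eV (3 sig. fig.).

0.661 eV

E_4 = −13.60/16 = −0.8500 eV and E_3 = −13.60/9 = −1.511 eV.
The photon energy is |E_4 − E_3| = 0.661 eV.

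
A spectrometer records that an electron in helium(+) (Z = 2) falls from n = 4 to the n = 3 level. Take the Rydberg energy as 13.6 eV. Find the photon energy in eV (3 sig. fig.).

2.64 eV

The Bohr energies scale as Z², so for Z = 2: E_n = −54.40/n² eV.
E_4 = −54.40/16 = −3.400 eV and E_3 = −54.40/9 = −6.044 eV.
The photon energy is |E_4 − E_3| = 2.64 eV.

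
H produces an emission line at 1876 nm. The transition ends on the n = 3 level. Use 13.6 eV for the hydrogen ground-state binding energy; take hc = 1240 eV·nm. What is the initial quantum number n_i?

The photon energy is ΔE = hc/λ = 1240 / 1876 = 0.6610 eV.
With Z = 1, ΔE = 13.60 × (1/n_f² − 1/n_i²), so 1/n_f² − 1/n_i² = 0.04860.
With n_f = 3: 1/n_i² = 1/9 − 0.04860 = 0.06251, so n_i ≈ 4.00.

n_i = 4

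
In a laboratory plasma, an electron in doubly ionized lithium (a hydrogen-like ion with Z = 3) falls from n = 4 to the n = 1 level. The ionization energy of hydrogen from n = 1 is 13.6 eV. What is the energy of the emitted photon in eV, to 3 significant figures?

115 eV

The Bohr energies scale as Z², so for Z = 3: E_n = −122.4/n² eV.
E_4 = −122.4/16 = −7.650 eV and E_1 = −122.4/1 = −122.4 eV.
The photon energy is |E_4 − E_1| = 115 eV.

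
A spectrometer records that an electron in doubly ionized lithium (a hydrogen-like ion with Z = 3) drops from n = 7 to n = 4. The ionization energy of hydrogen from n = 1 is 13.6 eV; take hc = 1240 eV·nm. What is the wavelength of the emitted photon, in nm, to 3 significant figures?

241 nm

For Z = 3 the level energies scale as Z², so the effective Rydberg energy is 13.6 × 9 = 122.4 eV.
ΔE = 122.4 × (1/4² − 1/7²) = 122.4 × 0.04209 = 5.152 eV.
λ = hc/ΔE = 1240 / 5.152 = 241 nm.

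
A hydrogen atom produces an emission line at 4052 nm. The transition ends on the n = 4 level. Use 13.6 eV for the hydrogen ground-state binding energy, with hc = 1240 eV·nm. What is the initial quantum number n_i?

n_i = 5

The photon energy is ΔE = hc/λ = 1240 / 4052 = 0.3060 eV.
With Z = 1, ΔE = 13.60 × (1/n_f² − 1/n_i²), so 1/n_f² − 1/n_i² = 0.02250.
With n_f = 4: 1/n_i² = 1/16 − 0.02250 = 0.04000, so n_i ≈ 5.00.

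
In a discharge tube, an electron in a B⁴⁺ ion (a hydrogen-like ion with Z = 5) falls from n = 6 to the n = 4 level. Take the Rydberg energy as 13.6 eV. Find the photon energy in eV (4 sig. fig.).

The Bohr energies scale as Z², so for Z = 5: E_n = −340.0/n² eV.
E_6 = −340.0/36 = −9.444 eV and E_4 = −340.0/16 = −21.25 eV.
The photon energy is |E_6 − E_4| = 11.81 eV.

11.81 eV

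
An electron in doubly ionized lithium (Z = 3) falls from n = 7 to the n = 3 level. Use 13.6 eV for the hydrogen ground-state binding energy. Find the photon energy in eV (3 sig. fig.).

11.1 eV

The Bohr energies scale as Z², so for Z = 3: E_n = −122.4/n² eV.
E_7 = −122.4/49 = −2.498 eV and E_3 = −122.4/9 = −13.60 eV.
The photon energy is |E_7 − E_3| = 11.1 eV.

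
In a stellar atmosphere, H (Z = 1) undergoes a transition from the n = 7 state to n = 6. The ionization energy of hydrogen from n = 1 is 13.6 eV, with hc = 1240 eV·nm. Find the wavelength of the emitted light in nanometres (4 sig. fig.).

ΔE = 13.60 × (1/6² − 1/7²) = 13.60 × 0.007370 = 0.1002 eV.
λ = hc/ΔE = 1240 / 0.1002 = 12370 nm.

12370 nm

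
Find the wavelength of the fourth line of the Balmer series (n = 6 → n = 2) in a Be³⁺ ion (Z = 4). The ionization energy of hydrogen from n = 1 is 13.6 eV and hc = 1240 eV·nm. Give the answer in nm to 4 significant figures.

The Balmer series terminates on n_f = 2; the fourth line has n_i = 2+4 = 6.
ΔE = 217.6 × (1/2² − 1/6²) = 48.36 eV.
λ = 1240 / 48.36 = 25.64 nm.

25.64 nm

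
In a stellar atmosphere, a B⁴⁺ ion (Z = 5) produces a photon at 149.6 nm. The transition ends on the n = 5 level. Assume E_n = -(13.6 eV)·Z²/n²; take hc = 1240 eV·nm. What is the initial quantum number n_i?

The photon energy is ΔE = hc/λ = 1240 / 149.6 = 8.289 eV.
With Z = 5, ΔE = 340.0 × (1/n_f² − 1/n_i²), so 1/n_f² − 1/n_i² = 0.02438.
With n_f = 5: 1/n_i² = 1/25 − 0.02438 = 0.01562, so n_i ≈ 8.00.

n_i = 8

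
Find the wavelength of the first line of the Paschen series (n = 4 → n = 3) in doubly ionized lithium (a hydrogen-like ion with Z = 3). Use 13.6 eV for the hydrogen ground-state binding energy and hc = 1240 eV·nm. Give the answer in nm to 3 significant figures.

208 nm

The Paschen series terminates on n_f = 3; the first line has n_i = 3+1 = 4.
ΔE = 122.4 × (1/3² − 1/4²) = 5.950 eV.
λ = 1240 / 5.950 = 208 nm.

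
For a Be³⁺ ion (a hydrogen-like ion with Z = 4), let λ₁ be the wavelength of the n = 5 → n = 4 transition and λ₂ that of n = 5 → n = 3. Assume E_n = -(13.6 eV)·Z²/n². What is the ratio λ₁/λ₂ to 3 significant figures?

λ ∝ 1/ΔE ∝ 1/(1/n_f² − 1/n_i²), and the Z² and hc factors cancel in the ratio.
λ₁/λ₂ = (1/3² − 1/5²)/(1/4² − 1/5²) = 0.07111/0.02250 = 3.16.

3.16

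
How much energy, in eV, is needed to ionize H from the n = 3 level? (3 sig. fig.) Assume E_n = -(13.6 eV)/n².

E_3 = −13.60/9 = −1.51 eV, so ionization (to E = 0) requires 1.51 eV.

1.51 eV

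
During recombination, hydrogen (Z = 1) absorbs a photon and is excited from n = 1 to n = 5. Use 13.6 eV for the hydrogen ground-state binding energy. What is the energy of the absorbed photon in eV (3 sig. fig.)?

13.1 eV

E_5 = −13.60/25 = −0.5440 eV and E_1 = −13.60/1 = −13.60 eV.
The photon energy is |E_5 − E_1| = 13.1 eV.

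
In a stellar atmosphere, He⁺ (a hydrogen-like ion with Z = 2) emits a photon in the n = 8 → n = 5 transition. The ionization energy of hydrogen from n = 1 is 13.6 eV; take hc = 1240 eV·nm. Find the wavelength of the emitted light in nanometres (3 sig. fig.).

935 nm

For Z = 2 the level energies scale as Z², so the effective Rydberg energy is 13.6 × 4 = 54.40 eV.
ΔE = 54.40 × (1/5² − 1/8²) = 54.40 × 0.02438 = 1.326 eV.
λ = hc/ΔE = 1240 / 1.326 = 935 nm.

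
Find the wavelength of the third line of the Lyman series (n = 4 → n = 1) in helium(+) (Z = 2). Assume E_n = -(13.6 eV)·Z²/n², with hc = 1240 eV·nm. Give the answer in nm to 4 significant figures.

The Lyman series terminates on n_f = 1; the third line has n_i = 1+3 = 4.
ΔE = 54.40 × (1/1² − 1/4²) = 51.00 eV.
λ = 1240 / 51.00 = 24.31 nm.

24.31 nm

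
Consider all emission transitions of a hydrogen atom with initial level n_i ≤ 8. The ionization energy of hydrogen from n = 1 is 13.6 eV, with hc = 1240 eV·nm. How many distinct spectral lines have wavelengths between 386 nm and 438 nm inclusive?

4

Enumerate all n_i → n_f pairs with 1 ≤ n_f < n_i ≤ 8 and compute λ = 1240 / [13.6·1·(1/n_f² − 1/n_i²)].
Lines falling in [386, 438] nm: 8→2 (389.0 nm), 7→2 (397.1 nm), 6→2 (410.3 nm), 5→2 (434.2 nm).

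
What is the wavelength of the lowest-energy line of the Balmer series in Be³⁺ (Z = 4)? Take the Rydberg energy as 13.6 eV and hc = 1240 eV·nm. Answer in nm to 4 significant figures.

41.03 nm

The Balmer series terminates on n_f = 2; the first line has n_i = 2+1 = 3.
ΔE = 217.6 × (1/2² − 1/3²) = 30.22 eV.
λ = 1240 / 30.22 = 41.03 nm.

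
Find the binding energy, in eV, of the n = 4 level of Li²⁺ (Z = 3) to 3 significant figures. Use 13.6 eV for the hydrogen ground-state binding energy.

7.65 eV

E_n = −13.6 Z²/n² = −122.4/n² eV for Z = 3.
E_4 = −122.4/16 = −7.65 eV, so ionization (to E = 0) requires 7.65 eV.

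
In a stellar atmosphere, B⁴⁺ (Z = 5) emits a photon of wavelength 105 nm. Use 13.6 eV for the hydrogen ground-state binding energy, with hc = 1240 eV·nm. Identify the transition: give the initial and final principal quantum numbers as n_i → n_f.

n_i = 6, n_f = 4

The photon energy is ΔE = hc/λ = 1240 / 105 = 11.81 eV.
With Z = 5, ΔE = 340.0 × (1/n_f² − 1/n_i²), so 1/n_f² − 1/n_i² = 0.03473.
Trying n_f = 4 gives 1/n_i² = 0.02777, i.e. n_i ≈ 6; this pair matches.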